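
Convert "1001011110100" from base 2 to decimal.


Input: "1001011110100" in base 2
Positional expansion:
  Digit '1' (value 1) x 2^12 = 4096
  Digit '0' (value 0) x 2^11 = 0
  Digit '0' (value 0) x 2^10 = 0
  Digit '1' (value 1) x 2^9 = 512
  Digit '0' (value 0) x 2^8 = 0
  Digit '1' (value 1) x 2^7 = 128
  Digit '1' (value 1) x 2^6 = 64
  Digit '1' (value 1) x 2^5 = 32
  Digit '1' (value 1) x 2^4 = 16
  Digit '0' (value 0) x 2^3 = 0
  Digit '1' (value 1) x 2^2 = 4
  Digit '0' (value 0) x 2^1 = 0
  Digit '0' (value 0) x 2^0 = 0
Sum = 4852

4852


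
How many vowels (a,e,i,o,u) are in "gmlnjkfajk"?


Input: gmlnjkfajk
Checking each character:
  'g' at position 0: consonant
  'm' at position 1: consonant
  'l' at position 2: consonant
  'n' at position 3: consonant
  'j' at position 4: consonant
  'k' at position 5: consonant
  'f' at position 6: consonant
  'a' at position 7: vowel (running total: 1)
  'j' at position 8: consonant
  'k' at position 9: consonant
Total vowels: 1

1


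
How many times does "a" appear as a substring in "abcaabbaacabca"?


Searching for "a" in "abcaabbaacabca"
Scanning each position:
  Position 0: "a" => MATCH
  Position 1: "b" => no
  Position 2: "c" => no
  Position 3: "a" => MATCH
  Position 4: "a" => MATCH
  Position 5: "b" => no
  Position 6: "b" => no
  Position 7: "a" => MATCH
  Position 8: "a" => MATCH
  Position 9: "c" => no
  Position 10: "a" => MATCH
  Position 11: "b" => no
  Position 12: "c" => no
  Position 13: "a" => MATCH
Total occurrences: 7

7


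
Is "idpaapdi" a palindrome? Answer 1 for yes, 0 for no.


Input: idpaapdi
Reversed: idpaapdi
  Compare pos 0 ('i') with pos 7 ('i'): match
  Compare pos 1 ('d') with pos 6 ('d'): match
  Compare pos 2 ('p') with pos 5 ('p'): match
  Compare pos 3 ('a') with pos 4 ('a'): match
Result: palindrome

1


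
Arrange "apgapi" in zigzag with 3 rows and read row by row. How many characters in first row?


Zigzag "apgapi" into 3 rows:
Placing characters:
  'a' => row 0
  'p' => row 1
  'g' => row 2
  'a' => row 1
  'p' => row 0
  'i' => row 1
Rows:
  Row 0: "ap"
  Row 1: "pai"
  Row 2: "g"
First row length: 2

2


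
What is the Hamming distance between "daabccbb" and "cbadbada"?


Comparing "daabccbb" and "cbadbada" position by position:
  Position 0: 'd' vs 'c' => differ
  Position 1: 'a' vs 'b' => differ
  Position 2: 'a' vs 'a' => same
  Position 3: 'b' vs 'd' => differ
  Position 4: 'c' vs 'b' => differ
  Position 5: 'c' vs 'a' => differ
  Position 6: 'b' vs 'd' => differ
  Position 7: 'b' vs 'a' => differ
Total differences (Hamming distance): 7

7


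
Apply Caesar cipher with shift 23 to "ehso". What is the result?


Caesar cipher: shift "ehso" by 23
  'e' (pos 4) + 23 = pos 1 = 'b'
  'h' (pos 7) + 23 = pos 4 = 'e'
  's' (pos 18) + 23 = pos 15 = 'p'
  'o' (pos 14) + 23 = pos 11 = 'l'
Result: bepl

bepl


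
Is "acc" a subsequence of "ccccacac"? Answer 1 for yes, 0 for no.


Check if "acc" is a subsequence of "ccccacac"
Greedy scan:
  Position 0 ('c'): no match needed
  Position 1 ('c'): no match needed
  Position 2 ('c'): no match needed
  Position 3 ('c'): no match needed
  Position 4 ('a'): matches sub[0] = 'a'
  Position 5 ('c'): matches sub[1] = 'c'
  Position 6 ('a'): no match needed
  Position 7 ('c'): matches sub[2] = 'c'
All 3 characters matched => is a subsequence

1


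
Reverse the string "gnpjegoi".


Input: gnpjegoi
Reading characters right to left:
  Position 7: 'i'
  Position 6: 'o'
  Position 5: 'g'
  Position 4: 'e'
  Position 3: 'j'
  Position 2: 'p'
  Position 1: 'n'
  Position 0: 'g'
Reversed: iogejpng

iogejpng


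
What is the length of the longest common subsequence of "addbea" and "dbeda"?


LCS of "addbea" and "dbeda"
DP table:
           d    b    e    d    a
      0    0    0    0    0    0
  a   0    0    0    0    0    1
  d   0    1    1    1    1    1
  d   0    1    1    1    2    2
  b   0    1    2    2    2    2
  e   0    1    2    3    3    3
  a   0    1    2    3    3    4
LCS length = dp[6][5] = 4

4


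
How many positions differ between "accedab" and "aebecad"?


Comparing "accedab" and "aebecad" position by position:
  Position 0: 'a' vs 'a' => same
  Position 1: 'c' vs 'e' => DIFFER
  Position 2: 'c' vs 'b' => DIFFER
  Position 3: 'e' vs 'e' => same
  Position 4: 'd' vs 'c' => DIFFER
  Position 5: 'a' vs 'a' => same
  Position 6: 'b' vs 'd' => DIFFER
Positions that differ: 4

4


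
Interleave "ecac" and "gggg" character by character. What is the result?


Interleaving "ecac" and "gggg":
  Position 0: 'e' from first, 'g' from second => "eg"
  Position 1: 'c' from first, 'g' from second => "cg"
  Position 2: 'a' from first, 'g' from second => "ag"
  Position 3: 'c' from first, 'g' from second => "cg"
Result: egcgagcg

egcgagcg


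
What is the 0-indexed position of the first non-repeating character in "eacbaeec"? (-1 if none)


Input: eacbaeec
Character frequencies:
  'a': 2
  'b': 1
  'c': 2
  'e': 3
Scanning left to right for freq == 1:
  Position 0 ('e'): freq=3, skip
  Position 1 ('a'): freq=2, skip
  Position 2 ('c'): freq=2, skip
  Position 3 ('b'): unique! => answer = 3

3


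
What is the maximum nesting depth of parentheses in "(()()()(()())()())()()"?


Input: "(()()()(()())()())()()"
Tracking depth:
  Position 0 '(': depth becomes 1
  Position 1 '(': depth becomes 2
  Position 2 ')': depth becomes 1
  Position 3 '(': depth becomes 2
  Position 4 ')': depth becomes 1
  Position 5 '(': depth becomes 2
  Position 6 ')': depth becomes 1
  Position 7 '(': depth becomes 2
  Position 8 '(': depth becomes 3
  Position 9 ')': depth becomes 2
  Position 10 '(': depth becomes 3
  Position 11 ')': depth becomes 2
  Position 12 ')': depth becomes 1
  Position 13 '(': depth becomes 2
  Position 14 ')': depth becomes 1
  Position 15 '(': depth becomes 2
  Position 16 ')': depth becomes 1
  Position 17 ')': depth becomes 0
  Position 18 '(': depth becomes 1
  Position 19 ')': depth becomes 0
  Position 20 '(': depth becomes 1
  Position 21 ')': depth becomes 0
Maximum depth reached: 3

3


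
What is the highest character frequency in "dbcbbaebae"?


Input: dbcbbaebae
Character counts:
  'a': 2
  'b': 4
  'c': 1
  'd': 1
  'e': 2
Maximum frequency: 4

4


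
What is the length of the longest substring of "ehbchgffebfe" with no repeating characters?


Input: "ehbchgffebfe"
Sliding window (track last position of each char):
  Position 0 ('e'): window [0,0] length 1 -- new best
  Position 1 ('h'): window [0,1] length 2 -- new best
  Position 2 ('b'): window [0,2] length 3 -- new best
  Position 3 ('c'): window [0,3] length 4 -- new best
  Position 4 ('h'): repeat (last at 1), move window start to 2
  Position 4 ('h'): window [2,4] length 3
  Position 5 ('g'): window [2,5] length 4
  Position 6 ('f'): window [2,6] length 5 -- new best
  Position 7 ('f'): repeat (last at 6), move window start to 7
  Position 7 ('f'): window [7,7] length 1
  Position 8 ('e'): window [7,8] length 2
  Position 9 ('b'): window [7,9] length 3
  Position 10 ('f'): repeat (last at 7), move window start to 8
  Position 10 ('f'): window [8,10] length 3
  Position 11 ('e'): repeat (last at 8), move window start to 9
  Position 11 ('e'): window [9,11] length 3
Longest substring with no repeats: "bchgf" with length 5

5


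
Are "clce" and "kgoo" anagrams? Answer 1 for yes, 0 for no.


Strings: "clce", "kgoo"
Sorted first:  ccel
Sorted second: gkoo
Differ at position 0: 'c' vs 'g' => not anagrams

0


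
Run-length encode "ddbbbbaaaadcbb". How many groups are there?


Input: ddbbbbaaaadcbb
Scanning for consecutive runs:
  Group 1: 'd' x 2 (positions 0-1)
  Group 2: 'b' x 4 (positions 2-5)
  Group 3: 'a' x 4 (positions 6-9)
  Group 4: 'd' x 1 (positions 10-10)
  Group 5: 'c' x 1 (positions 11-11)
  Group 6: 'b' x 2 (positions 12-13)
Total groups: 6

6


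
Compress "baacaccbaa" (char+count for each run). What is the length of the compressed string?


Input: baacaccbaa
Runs:
  'b' x 1 => "b1"
  'a' x 2 => "a2"
  'c' x 1 => "c1"
  'a' x 1 => "a1"
  'c' x 2 => "c2"
  'b' x 1 => "b1"
  'a' x 2 => "a2"
Compressed: "b1a2c1a1c2b1a2"
Compressed length: 14

14


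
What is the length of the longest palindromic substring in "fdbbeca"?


Input: "fdbbeca"
Checking substrings for palindromes:
  [2:4] "bb" (len 2) => palindrome
Longest palindromic substring: "bb" with length 2

2


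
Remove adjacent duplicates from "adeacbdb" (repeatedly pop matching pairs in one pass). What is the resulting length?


Input: adeacbdb
Stack-based adjacent duplicate removal:
  Read 'a': push. Stack: a
  Read 'd': push. Stack: ad
  Read 'e': push. Stack: ade
  Read 'a': push. Stack: adea
  Read 'c': push. Stack: adeac
  Read 'b': push. Stack: adeacb
  Read 'd': push. Stack: adeacbd
  Read 'b': push. Stack: adeacbdb
Final stack: "adeacbdb" (length 8)

8


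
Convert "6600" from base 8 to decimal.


Input: "6600" in base 8
Positional expansion:
  Digit '6' (value 6) x 8^3 = 3072
  Digit '6' (value 6) x 8^2 = 384
  Digit '0' (value 0) x 8^1 = 0
  Digit '0' (value 0) x 8^0 = 0
Sum = 3456

3456


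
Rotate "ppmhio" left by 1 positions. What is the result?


Input: "ppmhio", rotate left by 1
First 1 characters: "p"
Remaining characters: "pmhio"
Concatenate remaining + first: "pmhio" + "p" = "pmhiop"

pmhiop


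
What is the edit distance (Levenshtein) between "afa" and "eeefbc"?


Computing edit distance: "afa" -> "eeefbc"
DP table:
           e    e    e    f    b    c
      0    1    2    3    4    5    6
  a   1    1    2    3    4    5    6
  f   2    2    2    3    3    4    5
  a   3    3    3    3    4    4    5
Edit distance = dp[3][6] = 5

5


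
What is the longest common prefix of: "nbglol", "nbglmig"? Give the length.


Words: nbglol, nbglmig
  Position 0: all 'n' => match
  Position 1: all 'b' => match
  Position 2: all 'g' => match
  Position 3: all 'l' => match
  Position 4: ('o', 'm') => mismatch, stop
LCP = "nbgl" (length 4)

4


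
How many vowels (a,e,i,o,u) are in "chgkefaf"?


Input: chgkefaf
Checking each character:
  'c' at position 0: consonant
  'h' at position 1: consonant
  'g' at position 2: consonant
  'k' at position 3: consonant
  'e' at position 4: vowel (running total: 1)
  'f' at position 5: consonant
  'a' at position 6: vowel (running total: 2)
  'f' at position 7: consonant
Total vowels: 2

2


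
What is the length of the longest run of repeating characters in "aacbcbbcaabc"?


Input: "aacbcbbcaabc"
Scanning for longest run:
  Position 1 ('a'): continues run of 'a', length=2
  Position 2 ('c'): new char, reset run to 1
  Position 3 ('b'): new char, reset run to 1
  Position 4 ('c'): new char, reset run to 1
  Position 5 ('b'): new char, reset run to 1
  Position 6 ('b'): continues run of 'b', length=2
  Position 7 ('c'): new char, reset run to 1
  Position 8 ('a'): new char, reset run to 1
  Position 9 ('a'): continues run of 'a', length=2
  Position 10 ('b'): new char, reset run to 1
  Position 11 ('c'): new char, reset run to 1
Longest run: 'a' with length 2

2


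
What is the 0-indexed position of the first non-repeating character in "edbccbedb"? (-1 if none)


Input: edbccbedb
Character frequencies:
  'b': 3
  'c': 2
  'd': 2
  'e': 2
Scanning left to right for freq == 1:
  Position 0 ('e'): freq=2, skip
  Position 1 ('d'): freq=2, skip
  Position 2 ('b'): freq=3, skip
  Position 3 ('c'): freq=2, skip
  Position 4 ('c'): freq=2, skip
  Position 5 ('b'): freq=3, skip
  Position 6 ('e'): freq=2, skip
  Position 7 ('d'): freq=2, skip
  Position 8 ('b'): freq=3, skip
  No unique character found => answer = -1

-1


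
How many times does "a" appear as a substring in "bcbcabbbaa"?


Searching for "a" in "bcbcabbbaa"
Scanning each position:
  Position 0: "b" => no
  Position 1: "c" => no
  Position 2: "b" => no
  Position 3: "c" => no
  Position 4: "a" => MATCH
  Position 5: "b" => no
  Position 6: "b" => no
  Position 7: "b" => no
  Position 8: "a" => MATCH
  Position 9: "a" => MATCH
Total occurrences: 3

3


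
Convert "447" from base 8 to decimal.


Input: "447" in base 8
Positional expansion:
  Digit '4' (value 4) x 8^2 = 256
  Digit '4' (value 4) x 8^1 = 32
  Digit '7' (value 7) x 8^0 = 7
Sum = 295

295


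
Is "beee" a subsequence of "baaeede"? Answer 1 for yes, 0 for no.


Check if "beee" is a subsequence of "baaeede"
Greedy scan:
  Position 0 ('b'): matches sub[0] = 'b'
  Position 1 ('a'): no match needed
  Position 2 ('a'): no match needed
  Position 3 ('e'): matches sub[1] = 'e'
  Position 4 ('e'): matches sub[2] = 'e'
  Position 5 ('d'): no match needed
  Position 6 ('e'): matches sub[3] = 'e'
All 4 characters matched => is a subsequence

1


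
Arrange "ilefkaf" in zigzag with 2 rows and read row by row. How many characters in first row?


Zigzag "ilefkaf" into 2 rows:
Placing characters:
  'i' => row 0
  'l' => row 1
  'e' => row 0
  'f' => row 1
  'k' => row 0
  'a' => row 1
  'f' => row 0
Rows:
  Row 0: "iekf"
  Row 1: "lfa"
First row length: 4

4


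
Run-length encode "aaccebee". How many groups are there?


Input: aaccebee
Scanning for consecutive runs:
  Group 1: 'a' x 2 (positions 0-1)
  Group 2: 'c' x 2 (positions 2-3)
  Group 3: 'e' x 1 (positions 4-4)
  Group 4: 'b' x 1 (positions 5-5)
  Group 5: 'e' x 2 (positions 6-7)
Total groups: 5

5


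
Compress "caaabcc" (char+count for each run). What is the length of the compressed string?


Input: caaabcc
Runs:
  'c' x 1 => "c1"
  'a' x 3 => "a3"
  'b' x 1 => "b1"
  'c' x 2 => "c2"
Compressed: "c1a3b1c2"
Compressed length: 8

8


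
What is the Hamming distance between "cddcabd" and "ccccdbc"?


Comparing "cddcabd" and "ccccdbc" position by position:
  Position 0: 'c' vs 'c' => same
  Position 1: 'd' vs 'c' => differ
  Position 2: 'd' vs 'c' => differ
  Position 3: 'c' vs 'c' => same
  Position 4: 'a' vs 'd' => differ
  Position 5: 'b' vs 'b' => same
  Position 6: 'd' vs 'c' => differ
Total differences (Hamming distance): 4

4


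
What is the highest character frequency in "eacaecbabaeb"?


Input: eacaecbabaeb
Character counts:
  'a': 4
  'b': 3
  'c': 2
  'e': 3
Maximum frequency: 4

4


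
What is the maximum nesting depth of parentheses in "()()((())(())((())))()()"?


Input: "()()((())(())((())))()()"
Tracking depth:
  Position 0 '(': depth becomes 1
  Position 1 ')': depth becomes 0
  Position 2 '(': depth becomes 1
  Position 3 ')': depth becomes 0
  Position 4 '(': depth becomes 1
  Position 5 '(': depth becomes 2
  Position 6 '(': depth becomes 3
  Position 7 ')': depth becomes 2
  Position 8 ')': depth becomes 1
  Position 9 '(': depth becomes 2
  Position 10 '(': depth becomes 3
  Position 11 ')': depth becomes 2
  Position 12 ')': depth becomes 1
  Position 13 '(': depth becomes 2
  Position 14 '(': depth becomes 3
  Position 15 '(': depth becomes 4
  Position 16 ')': depth becomes 3
  Position 17 ')': depth becomes 2
  Position 18 ')': depth becomes 1
  Position 19 ')': depth becomes 0
  Position 20 '(': depth becomes 1
  Position 21 ')': depth becomes 0
  Position 22 '(': depth becomes 1
  Position 23 ')': depth becomes 0
Maximum depth reached: 4

4


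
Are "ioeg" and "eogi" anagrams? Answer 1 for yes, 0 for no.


Strings: "ioeg", "eogi"
Sorted first:  egio
Sorted second: egio
Sorted forms match => anagrams

1


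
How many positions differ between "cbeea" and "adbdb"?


Comparing "cbeea" and "adbdb" position by position:
  Position 0: 'c' vs 'a' => DIFFER
  Position 1: 'b' vs 'd' => DIFFER
  Position 2: 'e' vs 'b' => DIFFER
  Position 3: 'e' vs 'd' => DIFFER
  Position 4: 'a' vs 'b' => DIFFER
Positions that differ: 5

5


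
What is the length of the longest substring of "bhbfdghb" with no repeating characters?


Input: "bhbfdghb"
Sliding window (track last position of each char):
  Position 0 ('b'): window [0,0] length 1 -- new best
  Position 1 ('h'): window [0,1] length 2 -- new best
  Position 2 ('b'): repeat (last at 0), move window start to 1
  Position 2 ('b'): window [1,2] length 2
  Position 3 ('f'): window [1,3] length 3 -- new best
  Position 4 ('d'): window [1,4] length 4 -- new best
  Position 5 ('g'): window [1,5] length 5 -- new best
  Position 6 ('h'): repeat (last at 1), move window start to 2
  Position 6 ('h'): window [2,6] length 5
  Position 7 ('b'): repeat (last at 2), move window start to 3
  Position 7 ('b'): window [3,7] length 5
Longest substring with no repeats: "hbfdg" with length 5

5


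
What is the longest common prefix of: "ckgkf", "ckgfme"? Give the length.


Words: ckgkf, ckgfme
  Position 0: all 'c' => match
  Position 1: all 'k' => match
  Position 2: all 'g' => match
  Position 3: ('k', 'f') => mismatch, stop
LCP = "ckg" (length 3)

3


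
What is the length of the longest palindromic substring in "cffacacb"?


Input: "cffacacb"
Checking substrings for palindromes:
  [3:6] "aca" (len 3) => palindrome
  [4:7] "cac" (len 3) => palindrome
  [1:3] "ff" (len 2) => palindrome
Longest palindromic substring: "aca" with length 3

3


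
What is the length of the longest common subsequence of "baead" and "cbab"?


LCS of "baead" and "cbab"
DP table:
           c    b    a    b
      0    0    0    0    0
  b   0    0    1    1    1
  a   0    0    1    2    2
  e   0    0    1    2    2
  a   0    0    1    2    2
  d   0    0    1    2    2
LCS length = dp[5][4] = 2

2


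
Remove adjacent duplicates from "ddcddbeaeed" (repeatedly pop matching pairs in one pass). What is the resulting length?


Input: ddcddbeaeed
Stack-based adjacent duplicate removal:
  Read 'd': push. Stack: d
  Read 'd': matches stack top 'd' => pop. Stack: (empty)
  Read 'c': push. Stack: c
  Read 'd': push. Stack: cd
  Read 'd': matches stack top 'd' => pop. Stack: c
  Read 'b': push. Stack: cb
  Read 'e': push. Stack: cbe
  Read 'a': push. Stack: cbea
  Read 'e': push. Stack: cbeae
  Read 'e': matches stack top 'e' => pop. Stack: cbea
  Read 'd': push. Stack: cbead
Final stack: "cbead" (length 5)

5


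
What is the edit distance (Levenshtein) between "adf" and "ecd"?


Computing edit distance: "adf" -> "ecd"
DP table:
           e    c    d
      0    1    2    3
  a   1    1    2    3
  d   2    2    2    2
  f   3    3    3    3
Edit distance = dp[3][3] = 3

3


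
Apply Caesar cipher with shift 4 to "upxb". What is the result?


Caesar cipher: shift "upxb" by 4
  'u' (pos 20) + 4 = pos 24 = 'y'
  'p' (pos 15) + 4 = pos 19 = 't'
  'x' (pos 23) + 4 = pos 1 = 'b'
  'b' (pos 1) + 4 = pos 5 = 'f'
Result: ytbf

ytbf


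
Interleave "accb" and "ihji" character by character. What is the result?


Interleaving "accb" and "ihji":
  Position 0: 'a' from first, 'i' from second => "ai"
  Position 1: 'c' from first, 'h' from second => "ch"
  Position 2: 'c' from first, 'j' from second => "cj"
  Position 3: 'b' from first, 'i' from second => "bi"
Result: aichcjbi

aichcjbi


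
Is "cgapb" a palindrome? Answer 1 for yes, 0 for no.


Input: cgapb
Reversed: bpagc
  Compare pos 0 ('c') with pos 4 ('b'): MISMATCH
  Compare pos 1 ('g') with pos 3 ('p'): MISMATCH
Result: not a palindrome

0


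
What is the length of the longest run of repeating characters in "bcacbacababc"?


Input: "bcacbacababc"
Scanning for longest run:
  Position 1 ('c'): new char, reset run to 1
  Position 2 ('a'): new char, reset run to 1
  Position 3 ('c'): new char, reset run to 1
  Position 4 ('b'): new char, reset run to 1
  Position 5 ('a'): new char, reset run to 1
  Position 6 ('c'): new char, reset run to 1
  Position 7 ('a'): new char, reset run to 1
  Position 8 ('b'): new char, reset run to 1
  Position 9 ('a'): new char, reset run to 1
  Position 10 ('b'): new char, reset run to 1
  Position 11 ('c'): new char, reset run to 1
Longest run: 'b' with length 1

1


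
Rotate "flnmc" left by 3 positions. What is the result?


Input: "flnmc", rotate left by 3
First 3 characters: "fln"
Remaining characters: "mc"
Concatenate remaining + first: "mc" + "fln" = "mcfln"

mcfln


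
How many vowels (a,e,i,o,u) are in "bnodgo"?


Input: bnodgo
Checking each character:
  'b' at position 0: consonant
  'n' at position 1: consonant
  'o' at position 2: vowel (running total: 1)
  'd' at position 3: consonant
  'g' at position 4: consonant
  'o' at position 5: vowel (running total: 2)
Total vowels: 2

2


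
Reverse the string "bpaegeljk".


Input: bpaegeljk
Reading characters right to left:
  Position 8: 'k'
  Position 7: 'j'
  Position 6: 'l'
  Position 5: 'e'
  Position 4: 'g'
  Position 3: 'e'
  Position 2: 'a'
  Position 1: 'p'
  Position 0: 'b'
Reversed: kjlegeapb

kjlegeapb


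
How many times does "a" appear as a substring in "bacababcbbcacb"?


Searching for "a" in "bacababcbbcacb"
Scanning each position:
  Position 0: "b" => no
  Position 1: "a" => MATCH
  Position 2: "c" => no
  Position 3: "a" => MATCH
  Position 4: "b" => no
  Position 5: "a" => MATCH
  Position 6: "b" => no
  Position 7: "c" => no
  Position 8: "b" => no
  Position 9: "b" => no
  Position 10: "c" => no
  Position 11: "a" => MATCH
  Position 12: "c" => no
  Position 13: "b" => no
Total occurrences: 4

4


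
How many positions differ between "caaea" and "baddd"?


Comparing "caaea" and "baddd" position by position:
  Position 0: 'c' vs 'b' => DIFFER
  Position 1: 'a' vs 'a' => same
  Position 2: 'a' vs 'd' => DIFFER
  Position 3: 'e' vs 'd' => DIFFER
  Position 4: 'a' vs 'd' => DIFFER
Positions that differ: 4

4


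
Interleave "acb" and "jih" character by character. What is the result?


Interleaving "acb" and "jih":
  Position 0: 'a' from first, 'j' from second => "aj"
  Position 1: 'c' from first, 'i' from second => "ci"
  Position 2: 'b' from first, 'h' from second => "bh"
Result: ajcibh

ajcibh


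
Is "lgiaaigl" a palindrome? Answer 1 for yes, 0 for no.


Input: lgiaaigl
Reversed: lgiaaigl
  Compare pos 0 ('l') with pos 7 ('l'): match
  Compare pos 1 ('g') with pos 6 ('g'): match
  Compare pos 2 ('i') with pos 5 ('i'): match
  Compare pos 3 ('a') with pos 4 ('a'): match
Result: palindrome

1


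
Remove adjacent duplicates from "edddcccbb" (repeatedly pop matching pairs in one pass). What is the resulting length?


Input: edddcccbb
Stack-based adjacent duplicate removal:
  Read 'e': push. Stack: e
  Read 'd': push. Stack: ed
  Read 'd': matches stack top 'd' => pop. Stack: e
  Read 'd': push. Stack: ed
  Read 'c': push. Stack: edc
  Read 'c': matches stack top 'c' => pop. Stack: ed
  Read 'c': push. Stack: edc
  Read 'b': push. Stack: edcb
  Read 'b': matches stack top 'b' => pop. Stack: edc
Final stack: "edc" (length 3)

3


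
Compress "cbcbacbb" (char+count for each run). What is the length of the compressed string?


Input: cbcbacbb
Runs:
  'c' x 1 => "c1"
  'b' x 1 => "b1"
  'c' x 1 => "c1"
  'b' x 1 => "b1"
  'a' x 1 => "a1"
  'c' x 1 => "c1"
  'b' x 2 => "b2"
Compressed: "c1b1c1b1a1c1b2"
Compressed length: 14

14


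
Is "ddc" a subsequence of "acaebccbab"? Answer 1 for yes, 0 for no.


Check if "ddc" is a subsequence of "acaebccbab"
Greedy scan:
  Position 0 ('a'): no match needed
  Position 1 ('c'): no match needed
  Position 2 ('a'): no match needed
  Position 3 ('e'): no match needed
  Position 4 ('b'): no match needed
  Position 5 ('c'): no match needed
  Position 6 ('c'): no match needed
  Position 7 ('b'): no match needed
  Position 8 ('a'): no match needed
  Position 9 ('b'): no match needed
Only matched 0/3 characters => not a subsequence

0


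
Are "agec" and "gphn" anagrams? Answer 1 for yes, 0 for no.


Strings: "agec", "gphn"
Sorted first:  aceg
Sorted second: ghnp
Differ at position 0: 'a' vs 'g' => not anagrams

0


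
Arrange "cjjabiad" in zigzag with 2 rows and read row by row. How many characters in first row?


Zigzag "cjjabiad" into 2 rows:
Placing characters:
  'c' => row 0
  'j' => row 1
  'j' => row 0
  'a' => row 1
  'b' => row 0
  'i' => row 1
  'a' => row 0
  'd' => row 1
Rows:
  Row 0: "cjba"
  Row 1: "jaid"
First row length: 4

4


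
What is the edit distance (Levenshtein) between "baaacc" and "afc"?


Computing edit distance: "baaacc" -> "afc"
DP table:
           a    f    c
      0    1    2    3
  b   1    1    2    3
  a   2    1    2    3
  a   3    2    2    3
  a   4    3    3    3
  c   5    4    4    3
  c   6    5    5    4
Edit distance = dp[6][3] = 4

4


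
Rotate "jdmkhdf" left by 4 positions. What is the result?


Input: "jdmkhdf", rotate left by 4
First 4 characters: "jdmk"
Remaining characters: "hdf"
Concatenate remaining + first: "hdf" + "jdmk" = "hdfjdmk"

hdfjdmk


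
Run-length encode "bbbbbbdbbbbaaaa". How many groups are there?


Input: bbbbbbdbbbbaaaa
Scanning for consecutive runs:
  Group 1: 'b' x 6 (positions 0-5)
  Group 2: 'd' x 1 (positions 6-6)
  Group 3: 'b' x 4 (positions 7-10)
  Group 4: 'a' x 4 (positions 11-14)
Total groups: 4

4


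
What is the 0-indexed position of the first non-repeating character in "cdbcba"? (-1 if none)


Input: cdbcba
Character frequencies:
  'a': 1
  'b': 2
  'c': 2
  'd': 1
Scanning left to right for freq == 1:
  Position 0 ('c'): freq=2, skip
  Position 1 ('d'): unique! => answer = 1

1


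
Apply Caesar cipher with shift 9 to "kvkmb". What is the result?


Caesar cipher: shift "kvkmb" by 9
  'k' (pos 10) + 9 = pos 19 = 't'
  'v' (pos 21) + 9 = pos 4 = 'e'
  'k' (pos 10) + 9 = pos 19 = 't'
  'm' (pos 12) + 9 = pos 21 = 'v'
  'b' (pos 1) + 9 = pos 10 = 'k'
Result: tetvk

tetvk


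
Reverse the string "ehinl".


Input: ehinl
Reading characters right to left:
  Position 4: 'l'
  Position 3: 'n'
  Position 2: 'i'
  Position 1: 'h'
  Position 0: 'e'
Reversed: lnihe

lnihe


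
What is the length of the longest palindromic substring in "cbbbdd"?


Input: "cbbbdd"
Checking substrings for palindromes:
  [1:4] "bbb" (len 3) => palindrome
  [1:3] "bb" (len 2) => palindrome
  [2:4] "bb" (len 2) => palindrome
  [4:6] "dd" (len 2) => palindrome
Longest palindromic substring: "bbb" with length 3

3


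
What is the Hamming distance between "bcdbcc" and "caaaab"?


Comparing "bcdbcc" and "caaaab" position by position:
  Position 0: 'b' vs 'c' => differ
  Position 1: 'c' vs 'a' => differ
  Position 2: 'd' vs 'a' => differ
  Position 3: 'b' vs 'a' => differ
  Position 4: 'c' vs 'a' => differ
  Position 5: 'c' vs 'b' => differ
Total differences (Hamming distance): 6

6


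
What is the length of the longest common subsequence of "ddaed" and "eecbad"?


LCS of "ddaed" and "eecbad"
DP table:
           e    e    c    b    a    d
      0    0    0    0    0    0    0
  d   0    0    0    0    0    0    1
  d   0    0    0    0    0    0    1
  a   0    0    0    0    0    1    1
  e   0    1    1    1    1    1    1
  d   0    1    1    1    1    1    2
LCS length = dp[5][6] = 2

2


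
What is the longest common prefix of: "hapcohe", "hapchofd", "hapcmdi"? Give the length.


Words: hapcohe, hapchofd, hapcmdi
  Position 0: all 'h' => match
  Position 1: all 'a' => match
  Position 2: all 'p' => match
  Position 3: all 'c' => match
  Position 4: ('o', 'h', 'm') => mismatch, stop
LCP = "hapc" (length 4)

4


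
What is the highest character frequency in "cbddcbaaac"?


Input: cbddcbaaac
Character counts:
  'a': 3
  'b': 2
  'c': 3
  'd': 2
Maximum frequency: 3

3


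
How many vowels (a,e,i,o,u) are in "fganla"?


Input: fganla
Checking each character:
  'f' at position 0: consonant
  'g' at position 1: consonant
  'a' at position 2: vowel (running total: 1)
  'n' at position 3: consonant
  'l' at position 4: consonant
  'a' at position 5: vowel (running total: 2)
Total vowels: 2

2


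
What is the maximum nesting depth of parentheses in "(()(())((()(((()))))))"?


Input: "(()(())((()(((()))))))"
Tracking depth:
  Position 0 '(': depth becomes 1
  Position 1 '(': depth becomes 2
  Position 2 ')': depth becomes 1
  Position 3 '(': depth becomes 2
  Position 4 '(': depth becomes 3
  Position 5 ')': depth becomes 2
  Position 6 ')': depth becomes 1
  Position 7 '(': depth becomes 2
  Position 8 '(': depth becomes 3
  Position 9 '(': depth becomes 4
  Position 10 ')': depth becomes 3
  Position 11 '(': depth becomes 4
  Position 12 '(': depth becomes 5
  Position 13 '(': depth becomes 6
  Position 14 '(': depth becomes 7
  Position 15 ')': depth becomes 6
  Position 16 ')': depth becomes 5
  Position 17 ')': depth becomes 4
  Position 18 ')': depth becomes 3
  Position 19 ')': depth becomes 2
  Position 20 ')': depth becomes 1
  Position 21 ')': depth becomes 0
Maximum depth reached: 7

7


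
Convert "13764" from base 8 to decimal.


Input: "13764" in base 8
Positional expansion:
  Digit '1' (value 1) x 8^4 = 4096
  Digit '3' (value 3) x 8^3 = 1536
  Digit '7' (value 7) x 8^2 = 448
  Digit '6' (value 6) x 8^1 = 48
  Digit '4' (value 4) x 8^0 = 4
Sum = 6132

6132


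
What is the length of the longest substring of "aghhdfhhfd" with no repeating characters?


Input: "aghhdfhhfd"
Sliding window (track last position of each char):
  Position 0 ('a'): window [0,0] length 1 -- new best
  Position 1 ('g'): window [0,1] length 2 -- new best
  Position 2 ('h'): window [0,2] length 3 -- new best
  Position 3 ('h'): repeat (last at 2), move window start to 3
  Position 3 ('h'): window [3,3] length 1
  Position 4 ('d'): window [3,4] length 2
  Position 5 ('f'): window [3,5] length 3
  Position 6 ('h'): repeat (last at 3), move window start to 4
  Position 6 ('h'): window [4,6] length 3
  Position 7 ('h'): repeat (last at 6), move window start to 7
  Position 7 ('h'): window [7,7] length 1
  Position 8 ('f'): window [7,8] length 2
  Position 9 ('d'): window [7,9] length 3
Longest substring with no repeats: "agh" with length 3

3


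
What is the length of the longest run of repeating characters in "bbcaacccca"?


Input: "bbcaacccca"
Scanning for longest run:
  Position 1 ('b'): continues run of 'b', length=2
  Position 2 ('c'): new char, reset run to 1
  Position 3 ('a'): new char, reset run to 1
  Position 4 ('a'): continues run of 'a', length=2
  Position 5 ('c'): new char, reset run to 1
  Position 6 ('c'): continues run of 'c', length=2
  Position 7 ('c'): continues run of 'c', length=3
  Position 8 ('c'): continues run of 'c', length=4
  Position 9 ('a'): new char, reset run to 1
Longest run: 'c' with length 4

4


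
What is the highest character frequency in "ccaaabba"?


Input: ccaaabba
Character counts:
  'a': 4
  'b': 2
  'c': 2
Maximum frequency: 4

4


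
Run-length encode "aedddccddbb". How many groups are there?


Input: aedddccddbb
Scanning for consecutive runs:
  Group 1: 'a' x 1 (positions 0-0)
  Group 2: 'e' x 1 (positions 1-1)
  Group 3: 'd' x 3 (positions 2-4)
  Group 4: 'c' x 2 (positions 5-6)
  Group 5: 'd' x 2 (positions 7-8)
  Group 6: 'b' x 2 (positions 9-10)
Total groups: 6

6


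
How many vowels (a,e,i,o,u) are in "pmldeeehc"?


Input: pmldeeehc
Checking each character:
  'p' at position 0: consonant
  'm' at position 1: consonant
  'l' at position 2: consonant
  'd' at position 3: consonant
  'e' at position 4: vowel (running total: 1)
  'e' at position 5: vowel (running total: 2)
  'e' at position 6: vowel (running total: 3)
  'h' at position 7: consonant
  'c' at position 8: consonant
Total vowels: 3

3


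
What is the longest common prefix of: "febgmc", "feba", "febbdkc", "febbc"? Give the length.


Words: febgmc, feba, febbdkc, febbc
  Position 0: all 'f' => match
  Position 1: all 'e' => match
  Position 2: all 'b' => match
  Position 3: ('g', 'a', 'b', 'b') => mismatch, stop
LCP = "feb" (length 3)

3


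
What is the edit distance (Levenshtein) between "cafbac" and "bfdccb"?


Computing edit distance: "cafbac" -> "bfdccb"
DP table:
           b    f    d    c    c    b
      0    1    2    3    4    5    6
  c   1    1    2    3    3    4    5
  a   2    2    2    3    4    4    5
  f   3    3    2    3    4    5    5
  b   4    3    3    3    4    5    5
  a   5    4    4    4    4    5    6
  c   6    5    5    5    4    4    5
Edit distance = dp[6][6] = 5

5


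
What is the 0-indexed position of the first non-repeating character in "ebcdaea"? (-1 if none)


Input: ebcdaea
Character frequencies:
  'a': 2
  'b': 1
  'c': 1
  'd': 1
  'e': 2
Scanning left to right for freq == 1:
  Position 0 ('e'): freq=2, skip
  Position 1 ('b'): unique! => answer = 1

1


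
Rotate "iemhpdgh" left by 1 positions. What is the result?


Input: "iemhpdgh", rotate left by 1
First 1 characters: "i"
Remaining characters: "emhpdgh"
Concatenate remaining + first: "emhpdgh" + "i" = "emhpdghi"

emhpdghi


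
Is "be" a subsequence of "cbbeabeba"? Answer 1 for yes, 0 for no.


Check if "be" is a subsequence of "cbbeabeba"
Greedy scan:
  Position 0 ('c'): no match needed
  Position 1 ('b'): matches sub[0] = 'b'
  Position 2 ('b'): no match needed
  Position 3 ('e'): matches sub[1] = 'e'
  Position 4 ('a'): no match needed
  Position 5 ('b'): no match needed
  Position 6 ('e'): no match needed
  Position 7 ('b'): no match needed
  Position 8 ('a'): no match needed
All 2 characters matched => is a subsequence

1


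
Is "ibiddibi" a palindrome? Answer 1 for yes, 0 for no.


Input: ibiddibi
Reversed: ibiddibi
  Compare pos 0 ('i') with pos 7 ('i'): match
  Compare pos 1 ('b') with pos 6 ('b'): match
  Compare pos 2 ('i') with pos 5 ('i'): match
  Compare pos 3 ('d') with pos 4 ('d'): match
Result: palindrome

1


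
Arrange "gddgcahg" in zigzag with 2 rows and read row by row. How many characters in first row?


Zigzag "gddgcahg" into 2 rows:
Placing characters:
  'g' => row 0
  'd' => row 1
  'd' => row 0
  'g' => row 1
  'c' => row 0
  'a' => row 1
  'h' => row 0
  'g' => row 1
Rows:
  Row 0: "gdch"
  Row 1: "dgag"
First row length: 4

4


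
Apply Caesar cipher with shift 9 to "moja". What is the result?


Caesar cipher: shift "moja" by 9
  'm' (pos 12) + 9 = pos 21 = 'v'
  'o' (pos 14) + 9 = pos 23 = 'x'
  'j' (pos 9) + 9 = pos 18 = 's'
  'a' (pos 0) + 9 = pos 9 = 'j'
Result: vxsj

vxsj


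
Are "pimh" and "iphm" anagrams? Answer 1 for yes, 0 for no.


Strings: "pimh", "iphm"
Sorted first:  himp
Sorted second: himp
Sorted forms match => anagrams

1


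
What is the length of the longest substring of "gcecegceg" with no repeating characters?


Input: "gcecegceg"
Sliding window (track last position of each char):
  Position 0 ('g'): window [0,0] length 1 -- new best
  Position 1 ('c'): window [0,1] length 2 -- new best
  Position 2 ('e'): window [0,2] length 3 -- new best
  Position 3 ('c'): repeat (last at 1), move window start to 2
  Position 3 ('c'): window [2,3] length 2
  Position 4 ('e'): repeat (last at 2), move window start to 3
  Position 4 ('e'): window [3,4] length 2
  Position 5 ('g'): window [3,5] length 3
  Position 6 ('c'): repeat (last at 3), move window start to 4
  Position 6 ('c'): window [4,6] length 3
  Position 7 ('e'): repeat (last at 4), move window start to 5
  Position 7 ('e'): window [5,7] length 3
  Position 8 ('g'): repeat (last at 5), move window start to 6
  Position 8 ('g'): window [6,8] length 3
Longest substring with no repeats: "gce" with length 3

3


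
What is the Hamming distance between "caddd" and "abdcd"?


Comparing "caddd" and "abdcd" position by position:
  Position 0: 'c' vs 'a' => differ
  Position 1: 'a' vs 'b' => differ
  Position 2: 'd' vs 'd' => same
  Position 3: 'd' vs 'c' => differ
  Position 4: 'd' vs 'd' => same
Total differences (Hamming distance): 3

3


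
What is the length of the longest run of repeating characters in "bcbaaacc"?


Input: "bcbaaacc"
Scanning for longest run:
  Position 1 ('c'): new char, reset run to 1
  Position 2 ('b'): new char, reset run to 1
  Position 3 ('a'): new char, reset run to 1
  Position 4 ('a'): continues run of 'a', length=2
  Position 5 ('a'): continues run of 'a', length=3
  Position 6 ('c'): new char, reset run to 1
  Position 7 ('c'): continues run of 'c', length=2
Longest run: 'a' with length 3

3


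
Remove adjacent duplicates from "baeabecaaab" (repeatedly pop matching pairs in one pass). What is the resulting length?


Input: baeabecaaab
Stack-based adjacent duplicate removal:
  Read 'b': push. Stack: b
  Read 'a': push. Stack: ba
  Read 'e': push. Stack: bae
  Read 'a': push. Stack: baea
  Read 'b': push. Stack: baeab
  Read 'e': push. Stack: baeabe
  Read 'c': push. Stack: baeabec
  Read 'a': push. Stack: baeabeca
  Read 'a': matches stack top 'a' => pop. Stack: baeabec
  Read 'a': push. Stack: baeabeca
  Read 'b': push. Stack: baeabecab
Final stack: "baeabecab" (length 9)

9


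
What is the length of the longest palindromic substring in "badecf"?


Input: "badecf"
Checking substrings for palindromes:
  No multi-char palindromic substrings found
Longest palindromic substring: "b" with length 1

1


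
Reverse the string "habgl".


Input: habgl
Reading characters right to left:
  Position 4: 'l'
  Position 3: 'g'
  Position 2: 'b'
  Position 1: 'a'
  Position 0: 'h'
Reversed: lgbah

lgbah


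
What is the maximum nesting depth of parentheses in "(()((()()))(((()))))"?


Input: "(()((()()))(((()))))"
Tracking depth:
  Position 0 '(': depth becomes 1
  Position 1 '(': depth becomes 2
  Position 2 ')': depth becomes 1
  Position 3 '(': depth becomes 2
  Position 4 '(': depth becomes 3
  Position 5 '(': depth becomes 4
  Position 6 ')': depth becomes 3
  Position 7 '(': depth becomes 4
  Position 8 ')': depth becomes 3
  Position 9 ')': depth becomes 2
  Position 10 ')': depth becomes 1
  Position 11 '(': depth becomes 2
  Position 12 '(': depth becomes 3
  Position 13 '(': depth becomes 4
  Position 14 '(': depth becomes 5
  Position 15 ')': depth becomes 4
  Position 16 ')': depth becomes 3
  Position 17 ')': depth becomes 2
  Position 18 ')': depth becomes 1
  Position 19 ')': depth becomes 0
Maximum depth reached: 5

5


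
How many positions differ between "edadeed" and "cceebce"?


Comparing "edadeed" and "cceebce" position by position:
  Position 0: 'e' vs 'c' => DIFFER
  Position 1: 'd' vs 'c' => DIFFER
  Position 2: 'a' vs 'e' => DIFFER
  Position 3: 'd' vs 'e' => DIFFER
  Position 4: 'e' vs 'b' => DIFFER
  Position 5: 'e' vs 'c' => DIFFER
  Position 6: 'd' vs 'e' => DIFFER
Positions that differ: 7

7


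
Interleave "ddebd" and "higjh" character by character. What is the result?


Interleaving "ddebd" and "higjh":
  Position 0: 'd' from first, 'h' from second => "dh"
  Position 1: 'd' from first, 'i' from second => "di"
  Position 2: 'e' from first, 'g' from second => "eg"
  Position 3: 'b' from first, 'j' from second => "bj"
  Position 4: 'd' from first, 'h' from second => "dh"
Result: dhdiegbjdh

dhdiegbjdh


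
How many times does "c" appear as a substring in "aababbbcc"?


Searching for "c" in "aababbbcc"
Scanning each position:
  Position 0: "a" => no
  Position 1: "a" => no
  Position 2: "b" => no
  Position 3: "a" => no
  Position 4: "b" => no
  Position 5: "b" => no
  Position 6: "b" => no
  Position 7: "c" => MATCH
  Position 8: "c" => MATCH
Total occurrences: 2

2


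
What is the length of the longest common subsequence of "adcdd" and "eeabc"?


LCS of "adcdd" and "eeabc"
DP table:
           e    e    a    b    c
      0    0    0    0    0    0
  a   0    0    0    1    1    1
  d   0    0    0    1    1    1
  c   0    0    0    1    1    2
  d   0    0    0    1    1    2
  d   0    0    0    1    1    2
LCS length = dp[5][5] = 2

2


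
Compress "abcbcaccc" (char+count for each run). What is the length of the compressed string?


Input: abcbcaccc
Runs:
  'a' x 1 => "a1"
  'b' x 1 => "b1"
  'c' x 1 => "c1"
  'b' x 1 => "b1"
  'c' x 1 => "c1"
  'a' x 1 => "a1"
  'c' x 3 => "c3"
Compressed: "a1b1c1b1c1a1c3"
Compressed length: 14

14


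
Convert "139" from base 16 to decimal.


Input: "139" in base 16
Positional expansion:
  Digit '1' (value 1) x 16^2 = 256
  Digit '3' (value 3) x 16^1 = 48
  Digit '9' (value 9) x 16^0 = 9
Sum = 313

313


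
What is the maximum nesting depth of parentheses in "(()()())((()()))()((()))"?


Input: "(()()())((()()))()((()))"
Tracking depth:
  Position 0 '(': depth becomes 1
  Position 1 '(': depth becomes 2
  Position 2 ')': depth becomes 1
  Position 3 '(': depth becomes 2
  Position 4 ')': depth becomes 1
  Position 5 '(': depth becomes 2
  Position 6 ')': depth becomes 1
  Position 7 ')': depth becomes 0
  Position 8 '(': depth becomes 1
  Position 9 '(': depth becomes 2
  Position 10 '(': depth becomes 3
  Position 11 ')': depth becomes 2
  Position 12 '(': depth becomes 3
  Position 13 ')': depth becomes 2
  Position 14 ')': depth becomes 1
  Position 15 ')': depth becomes 0
  Position 16 '(': depth becomes 1
  Position 17 ')': depth becomes 0
  Position 18 '(': depth becomes 1
  Position 19 '(': depth becomes 2
  Position 20 '(': depth becomes 3
  Position 21 ')': depth becomes 2
  Position 22 ')': depth becomes 1
  Position 23 ')': depth becomes 0
Maximum depth reached: 3

3
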